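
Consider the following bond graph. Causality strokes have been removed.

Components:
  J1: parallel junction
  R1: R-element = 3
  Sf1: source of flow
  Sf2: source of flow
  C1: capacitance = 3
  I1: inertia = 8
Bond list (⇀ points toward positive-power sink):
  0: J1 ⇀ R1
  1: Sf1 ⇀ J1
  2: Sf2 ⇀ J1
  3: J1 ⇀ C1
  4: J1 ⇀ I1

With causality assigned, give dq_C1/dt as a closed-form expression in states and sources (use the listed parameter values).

dq_C1/dt = F_Sf1 + F_Sf2 - p_I1/8 - q_C1/9

#1 →Sf1  (Sf1 fixes flow; stroke at Sf1)
#2 →Sf2  (Sf2: flow source, stroke at near end)
#3 →J1  (C1: C, integral causality)
#0 →R1  (0-jn J1 has e-setter on 3)
#4 →I1  (J1 effort already set via bond 3)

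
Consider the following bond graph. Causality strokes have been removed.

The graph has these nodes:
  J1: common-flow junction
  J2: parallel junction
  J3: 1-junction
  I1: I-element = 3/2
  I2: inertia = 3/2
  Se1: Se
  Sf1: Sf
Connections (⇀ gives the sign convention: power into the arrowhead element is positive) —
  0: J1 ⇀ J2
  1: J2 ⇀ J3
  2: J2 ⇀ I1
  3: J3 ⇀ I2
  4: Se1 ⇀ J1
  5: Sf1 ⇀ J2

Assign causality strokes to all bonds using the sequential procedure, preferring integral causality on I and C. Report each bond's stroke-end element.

#0 stroke at J2
#1 stroke at J3
#2 stroke at I1
#3 stroke at I2
#4 stroke at J1
#5 stroke at Sf1

β4 stroke→J1  (Se1: effort source, stroke at far end)
β5 stroke→Sf1  (Sf1: flow source, stroke at near end)
β0 stroke→J2  (closing 1-jn rule on J1)
β1 stroke→J3  (0-jn J2 has e-setter on 0)
β2 stroke→I1  (common-e at J2 fixed by 0)
β3 stroke→I2  (only one flow-in slot at J3)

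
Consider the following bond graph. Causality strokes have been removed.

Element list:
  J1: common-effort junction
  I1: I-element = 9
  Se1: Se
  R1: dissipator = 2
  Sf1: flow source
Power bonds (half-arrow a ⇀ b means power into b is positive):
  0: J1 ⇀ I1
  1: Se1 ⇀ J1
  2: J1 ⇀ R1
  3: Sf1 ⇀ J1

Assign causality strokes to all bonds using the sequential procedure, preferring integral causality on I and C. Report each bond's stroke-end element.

#0 →I1
#1 →J1
#2 →R1
#3 →Sf1

β1 →J1  (Se1 (Se) sets effort on bond)
β3 →Sf1  (Sf1 fixes flow; stroke at Sf1)
β0 →I1  (J1 effort already set via bond 1)
β2 →R1  (0-jn J1 has e-setter on 1)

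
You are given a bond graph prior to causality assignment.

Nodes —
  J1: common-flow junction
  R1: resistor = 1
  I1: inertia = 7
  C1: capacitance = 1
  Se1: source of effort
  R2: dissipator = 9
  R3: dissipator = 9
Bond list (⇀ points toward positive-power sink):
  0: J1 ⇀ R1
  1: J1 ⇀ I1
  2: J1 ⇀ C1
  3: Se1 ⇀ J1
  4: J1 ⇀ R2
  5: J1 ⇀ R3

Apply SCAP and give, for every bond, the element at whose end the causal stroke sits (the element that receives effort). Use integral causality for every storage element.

#0 →J1
#1 →I1
#2 →J1
#3 →J1
#4 →J1
#5 →J1

bond 3 stroke→J1  (source Se1 imposes e)
bond 1 stroke→I1  (prefer integral on I1)
bond 0 stroke→J1  (common-f at J1 fixed by 1)
bond 2 stroke→J1  (J1: bond 1 brought flow, rest push out)
bond 4 stroke→J1  (J1 flow already set via bond 1)
bond 5 stroke→J1  (common-f at J1 fixed by 1)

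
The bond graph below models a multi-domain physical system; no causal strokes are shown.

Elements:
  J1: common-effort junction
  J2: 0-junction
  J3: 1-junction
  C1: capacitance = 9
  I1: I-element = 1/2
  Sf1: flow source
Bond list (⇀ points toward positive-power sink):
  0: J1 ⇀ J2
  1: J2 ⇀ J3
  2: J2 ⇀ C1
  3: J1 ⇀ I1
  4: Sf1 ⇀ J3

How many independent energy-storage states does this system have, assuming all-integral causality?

2  (C1, I1 all integral)

bond 4 stroke at Sf1  (source Sf1 imposes f)
bond 1 stroke at J3  (J3: bond 4 brought flow, rest push out)
bond 2 stroke at J2  (C1: C, integral causality)
bond 0 stroke at J1  (J2: bond 2 brought effort, rest push out)
bond 3 stroke at I1  (common-e at J1 fixed by 0)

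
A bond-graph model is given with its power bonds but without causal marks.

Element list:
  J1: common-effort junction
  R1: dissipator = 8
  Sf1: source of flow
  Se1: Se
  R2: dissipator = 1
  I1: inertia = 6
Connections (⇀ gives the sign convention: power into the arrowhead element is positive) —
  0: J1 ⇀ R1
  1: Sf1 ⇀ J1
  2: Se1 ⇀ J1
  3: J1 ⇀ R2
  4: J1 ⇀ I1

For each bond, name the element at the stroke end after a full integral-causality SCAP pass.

β1 stroke→Sf1  (Sf1 (Sf) sets flow on bond)
β2 stroke→J1  (Se1: effort source, stroke at far end)
β0 stroke→R1  (J1 effort already set via bond 2)
β3 stroke→R2  (J1: bond 2 brought effort, rest push out)
β4 stroke→I1  (J1 effort already set via bond 2)

bond 0 →R1
bond 1 →Sf1
bond 2 →J1
bond 3 →R2
bond 4 →I1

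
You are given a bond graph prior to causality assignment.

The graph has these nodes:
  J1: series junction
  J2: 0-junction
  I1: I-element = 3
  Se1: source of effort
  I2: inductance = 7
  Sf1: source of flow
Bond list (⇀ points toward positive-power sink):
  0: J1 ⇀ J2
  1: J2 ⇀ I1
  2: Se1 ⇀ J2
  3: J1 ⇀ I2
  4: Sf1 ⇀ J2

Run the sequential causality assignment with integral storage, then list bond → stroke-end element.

bond 2 stroke at J2  (Se1: effort source, stroke at far end)
bond 4 stroke at Sf1  (source Sf1 imposes f)
bond 0 stroke at J1  (common-e at J2 fixed by 2)
bond 1 stroke at I1  (J2: bond 2 brought effort, rest push out)
bond 3 stroke at I2  (only one flow-in slot at J1)

#0 stroke→J1
#1 stroke→I1
#2 stroke→J2
#3 stroke→I2
#4 stroke→Sf1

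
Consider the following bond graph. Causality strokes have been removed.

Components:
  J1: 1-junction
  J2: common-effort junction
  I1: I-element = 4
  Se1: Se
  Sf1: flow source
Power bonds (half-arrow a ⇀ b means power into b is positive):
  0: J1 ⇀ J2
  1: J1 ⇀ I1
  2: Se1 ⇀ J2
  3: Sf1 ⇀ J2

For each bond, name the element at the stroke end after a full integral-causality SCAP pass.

b0 →J1
b1 →I1
b2 →J2
b3 →Sf1

#2 stroke at J2  (source Se1 imposes e)
#3 stroke at Sf1  (source Sf1 imposes f)
#0 stroke at J1  (J2 effort already set via bond 2)
#1 stroke at I1  (only one flow-in slot at J1)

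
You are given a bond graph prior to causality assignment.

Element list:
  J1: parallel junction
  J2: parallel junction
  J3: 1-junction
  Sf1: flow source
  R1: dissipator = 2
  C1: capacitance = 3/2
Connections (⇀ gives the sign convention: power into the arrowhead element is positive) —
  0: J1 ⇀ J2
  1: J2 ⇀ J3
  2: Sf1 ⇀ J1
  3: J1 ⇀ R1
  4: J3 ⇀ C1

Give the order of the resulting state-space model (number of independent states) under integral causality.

bond 2 stroke at Sf1  (Sf1 (Sf) sets flow on bond)
bond 4 stroke at J3  (C1 integral (e out))
bond 1 stroke at J2  (J3: last free bond brings flow in)
bond 0 stroke at J1  (common-e at J2 fixed by 1)
bond 3 stroke at R1  (J1: bond 0 brought effort, rest push out)

1  (C1 all integral)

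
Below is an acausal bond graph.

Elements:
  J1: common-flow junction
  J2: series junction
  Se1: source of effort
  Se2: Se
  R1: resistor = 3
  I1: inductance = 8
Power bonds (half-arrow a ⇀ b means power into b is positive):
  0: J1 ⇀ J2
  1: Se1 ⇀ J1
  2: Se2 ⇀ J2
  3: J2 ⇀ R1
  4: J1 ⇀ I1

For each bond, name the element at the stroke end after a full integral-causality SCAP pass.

bond 1 |J1  (Se1 (Se) sets effort on bond)
bond 2 |J2  (source Se2 imposes e)
bond 4 |I1  (I1 integral (f out))
bond 0 |J1  (J1: bond 4 brought flow, rest push out)
bond 3 |J2  (1-jn J2 has f-setter on 0)

#0 →J1
#1 →J1
#2 →J2
#3 →J2
#4 →I1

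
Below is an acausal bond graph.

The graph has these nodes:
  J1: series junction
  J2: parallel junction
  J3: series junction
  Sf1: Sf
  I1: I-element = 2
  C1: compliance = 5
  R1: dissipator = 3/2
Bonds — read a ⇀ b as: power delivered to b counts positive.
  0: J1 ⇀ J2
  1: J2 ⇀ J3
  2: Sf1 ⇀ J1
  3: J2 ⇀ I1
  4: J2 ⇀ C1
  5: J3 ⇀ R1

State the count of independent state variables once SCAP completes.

2  (C1, I1 all integral)

b2 →Sf1  (source Sf1 imposes f)
b0 →J1  (common-f at J1 fixed by 2)
b3 →I1  (I1 outputs flow p/I1)
b4 →J2  (C1 outputs effort q/C1)
b1 →J3  (J2: bond 4 brought effort, rest push out)
b5 →R1  (J3 needs exactly one f-in)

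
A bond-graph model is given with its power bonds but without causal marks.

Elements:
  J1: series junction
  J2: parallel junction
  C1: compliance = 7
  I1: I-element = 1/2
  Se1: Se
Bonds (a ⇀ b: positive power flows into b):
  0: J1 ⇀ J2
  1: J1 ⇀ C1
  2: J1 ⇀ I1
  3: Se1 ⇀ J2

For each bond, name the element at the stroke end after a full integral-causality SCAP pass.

bond 0 →J1
bond 1 →J1
bond 2 →I1
bond 3 →J2

#3 stroke→J2  (Se1: effort source, stroke at far end)
#0 stroke→J1  (J2: bond 3 brought effort, rest push out)
#1 stroke→J1  (C1 outputs effort q/C1)
#2 stroke→I1  (closing 1-jn rule on J1)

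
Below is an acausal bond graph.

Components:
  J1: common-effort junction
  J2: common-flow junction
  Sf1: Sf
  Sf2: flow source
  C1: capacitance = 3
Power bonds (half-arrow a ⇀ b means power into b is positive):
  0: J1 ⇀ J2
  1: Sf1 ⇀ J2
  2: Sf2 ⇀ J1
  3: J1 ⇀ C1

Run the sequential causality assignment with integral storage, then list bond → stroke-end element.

bond 1 |Sf1  (source Sf1 imposes f)
bond 2 |Sf2  (Sf2: flow source, stroke at near end)
bond 0 |J2  (1-jn J2 has f-setter on 1)
bond 3 |J1  (J1: last free bond brings effort in)

β0 stroke→J2
β1 stroke→Sf1
β2 stroke→Sf2
β3 stroke→J1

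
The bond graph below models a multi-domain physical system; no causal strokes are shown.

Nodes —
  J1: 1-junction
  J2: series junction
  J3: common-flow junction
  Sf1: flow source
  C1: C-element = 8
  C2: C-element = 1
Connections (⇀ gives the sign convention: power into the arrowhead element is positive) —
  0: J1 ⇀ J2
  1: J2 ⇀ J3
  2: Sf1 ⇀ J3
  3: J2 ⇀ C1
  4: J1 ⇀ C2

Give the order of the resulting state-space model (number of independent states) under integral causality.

2  (C1, C2 all integral)

#2 →Sf1  (Sf1 (Sf) sets flow on bond)
#1 →J3  (1-jn J3 has f-setter on 2)
#0 →J2  (1-jn J2 has f-setter on 1)
#3 →J2  (1-jn J2 has f-setter on 1)
#4 →J1  (common-f at J1 fixed by 0)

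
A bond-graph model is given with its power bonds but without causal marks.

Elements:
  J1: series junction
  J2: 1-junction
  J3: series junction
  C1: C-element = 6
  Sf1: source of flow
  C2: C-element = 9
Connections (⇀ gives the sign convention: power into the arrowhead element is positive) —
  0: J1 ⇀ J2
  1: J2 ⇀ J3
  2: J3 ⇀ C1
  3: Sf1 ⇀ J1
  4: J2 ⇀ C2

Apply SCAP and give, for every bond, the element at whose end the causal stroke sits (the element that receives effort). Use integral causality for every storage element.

b3 stroke at Sf1  (Sf1 fixes flow; stroke at Sf1)
b0 stroke at J1  (J1 flow already set via bond 3)
b1 stroke at J2  (common-f at J2 fixed by 0)
b4 stroke at J2  (J2 flow already set via bond 0)
b2 stroke at J3  (1-jn J3 has f-setter on 1)

#0 →J1
#1 →J2
#2 →J3
#3 →Sf1
#4 →J2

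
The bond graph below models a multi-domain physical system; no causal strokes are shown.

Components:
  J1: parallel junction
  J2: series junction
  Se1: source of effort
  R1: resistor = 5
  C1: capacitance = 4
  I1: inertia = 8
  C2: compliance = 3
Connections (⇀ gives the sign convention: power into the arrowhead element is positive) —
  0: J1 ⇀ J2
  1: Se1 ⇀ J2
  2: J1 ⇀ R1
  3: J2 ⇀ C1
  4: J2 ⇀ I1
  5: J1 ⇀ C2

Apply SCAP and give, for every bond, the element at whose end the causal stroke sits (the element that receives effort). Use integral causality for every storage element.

bond 0 stroke at J2
bond 1 stroke at J2
bond 2 stroke at R1
bond 3 stroke at J2
bond 4 stroke at I1
bond 5 stroke at J1

b1 stroke→J2  (source Se1 imposes e)
b3 stroke→J2  (C1 outputs effort q/C1)
b4 stroke→I1  (prefer integral on I1)
b0 stroke→J2  (1-jn J2 has f-setter on 4)
b5 stroke→J1  (C2: C, integral causality)
b2 stroke→R1  (common-e at J1 fixed by 5)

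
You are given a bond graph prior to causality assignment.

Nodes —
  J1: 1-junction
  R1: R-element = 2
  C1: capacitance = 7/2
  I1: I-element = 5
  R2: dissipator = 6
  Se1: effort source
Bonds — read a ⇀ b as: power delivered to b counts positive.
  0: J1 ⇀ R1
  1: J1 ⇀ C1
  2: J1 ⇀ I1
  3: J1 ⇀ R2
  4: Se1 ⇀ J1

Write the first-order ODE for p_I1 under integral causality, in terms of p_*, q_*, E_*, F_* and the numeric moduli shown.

b4 stroke→J1  (Se1 fixes effort; stroke away)
b1 stroke→J1  (C1: C, integral causality)
b2 stroke→I1  (I1 integral (f out))
b0 stroke→J1  (common-f at J1 fixed by 2)
b3 stroke→J1  (J1 flow already set via bond 2)

dp_I1/dt = E_Se1 - 8*p_I1/5 - 2*q_C1/7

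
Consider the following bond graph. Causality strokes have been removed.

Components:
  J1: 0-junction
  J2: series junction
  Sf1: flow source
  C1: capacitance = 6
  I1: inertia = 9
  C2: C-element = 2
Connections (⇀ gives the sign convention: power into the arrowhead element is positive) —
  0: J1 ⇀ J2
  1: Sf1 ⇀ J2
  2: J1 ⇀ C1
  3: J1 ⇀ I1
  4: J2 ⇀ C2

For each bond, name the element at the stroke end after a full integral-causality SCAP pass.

bond 1 →Sf1  (source Sf1 imposes f)
bond 0 →J2  (common-f at J2 fixed by 1)
bond 4 →J2  (J2: bond 1 brought flow, rest push out)
bond 2 →J1  (prefer integral on C1)
bond 3 →I1  (J1 effort already set via bond 2)

#0 |J2
#1 |Sf1
#2 |J1
#3 |I1
#4 |J2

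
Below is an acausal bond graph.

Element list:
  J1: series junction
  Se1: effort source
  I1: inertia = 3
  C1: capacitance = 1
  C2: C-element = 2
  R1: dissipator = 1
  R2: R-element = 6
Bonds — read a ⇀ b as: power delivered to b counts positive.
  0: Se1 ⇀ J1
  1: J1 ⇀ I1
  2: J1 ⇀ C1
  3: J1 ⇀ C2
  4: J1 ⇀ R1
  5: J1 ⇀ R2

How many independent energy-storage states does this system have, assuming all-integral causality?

β0 stroke→J1  (source Se1 imposes e)
β1 stroke→I1  (prefer integral on I1)
β2 stroke→J1  (J1: bond 1 brought flow, rest push out)
β3 stroke→J1  (J1: bond 1 brought flow, rest push out)
β4 stroke→J1  (J1 flow already set via bond 1)
β5 stroke→J1  (J1: bond 1 brought flow, rest push out)

3  (C1, C2, I1 all integral)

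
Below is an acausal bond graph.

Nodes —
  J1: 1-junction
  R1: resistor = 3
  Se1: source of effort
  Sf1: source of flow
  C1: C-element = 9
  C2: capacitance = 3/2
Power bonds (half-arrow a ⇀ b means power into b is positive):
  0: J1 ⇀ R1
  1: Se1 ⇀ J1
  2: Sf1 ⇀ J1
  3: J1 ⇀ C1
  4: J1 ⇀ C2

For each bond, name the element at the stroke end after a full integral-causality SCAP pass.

bond 0 stroke at J1
bond 1 stroke at J1
bond 2 stroke at Sf1
bond 3 stroke at J1
bond 4 stroke at J1

#1 →J1  (Se1 fixes effort; stroke away)
#2 →Sf1  (Sf1 (Sf) sets flow on bond)
#0 →J1  (J1: bond 2 brought flow, rest push out)
#3 →J1  (J1 flow already set via bond 2)
#4 →J1  (1-jn J1 has f-setter on 2)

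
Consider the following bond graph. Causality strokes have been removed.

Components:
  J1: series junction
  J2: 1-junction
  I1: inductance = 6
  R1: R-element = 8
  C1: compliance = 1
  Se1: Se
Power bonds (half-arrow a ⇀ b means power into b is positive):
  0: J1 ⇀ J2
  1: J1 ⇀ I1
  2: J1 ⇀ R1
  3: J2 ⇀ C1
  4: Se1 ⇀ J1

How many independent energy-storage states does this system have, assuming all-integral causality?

2  (C1, I1 all integral)

#4 stroke at J1  (source Se1 imposes e)
#1 stroke at I1  (prefer integral on I1)
#0 stroke at J1  (J1 flow already set via bond 1)
#2 stroke at J1  (common-f at J1 fixed by 1)
#3 stroke at J2  (J2: bond 0 brought flow, rest push out)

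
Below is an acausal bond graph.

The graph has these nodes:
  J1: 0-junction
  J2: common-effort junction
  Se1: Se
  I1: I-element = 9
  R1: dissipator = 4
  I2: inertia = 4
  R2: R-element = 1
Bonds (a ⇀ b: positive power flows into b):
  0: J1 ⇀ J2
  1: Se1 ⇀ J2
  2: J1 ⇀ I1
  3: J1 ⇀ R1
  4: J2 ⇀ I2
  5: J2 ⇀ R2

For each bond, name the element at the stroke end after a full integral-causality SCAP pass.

bond 1 stroke→J2  (Se1: effort source, stroke at far end)
bond 0 stroke→J1  (common-e at J2 fixed by 1)
bond 4 stroke→I2  (0-jn J2 has e-setter on 1)
bond 5 stroke→R2  (J2: bond 1 brought effort, rest push out)
bond 2 stroke→I1  (0-jn J1 has e-setter on 0)
bond 3 stroke→R1  (0-jn J1 has e-setter on 0)

b0 stroke→J1
b1 stroke→J2
b2 stroke→I1
b3 stroke→R1
b4 stroke→I2
b5 stroke→R2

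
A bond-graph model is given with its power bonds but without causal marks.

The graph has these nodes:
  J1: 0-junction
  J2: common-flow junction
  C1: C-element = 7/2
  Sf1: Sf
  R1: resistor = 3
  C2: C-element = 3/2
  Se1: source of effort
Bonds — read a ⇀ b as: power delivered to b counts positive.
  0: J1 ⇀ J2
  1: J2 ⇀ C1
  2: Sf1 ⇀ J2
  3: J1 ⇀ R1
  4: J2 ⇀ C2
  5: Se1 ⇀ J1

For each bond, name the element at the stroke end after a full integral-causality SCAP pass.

bond 0 stroke at J2
bond 1 stroke at J2
bond 2 stroke at Sf1
bond 3 stroke at R1
bond 4 stroke at J2
bond 5 stroke at J1

bond 2 |Sf1  (source Sf1 imposes f)
bond 5 |J1  (Se1: effort source, stroke at far end)
bond 0 |J2  (common-e at J1 fixed by 5)
bond 3 |R1  (J1 effort already set via bond 5)
bond 1 |J2  (common-f at J2 fixed by 2)
bond 4 |J2  (J2 flow already set via bond 2)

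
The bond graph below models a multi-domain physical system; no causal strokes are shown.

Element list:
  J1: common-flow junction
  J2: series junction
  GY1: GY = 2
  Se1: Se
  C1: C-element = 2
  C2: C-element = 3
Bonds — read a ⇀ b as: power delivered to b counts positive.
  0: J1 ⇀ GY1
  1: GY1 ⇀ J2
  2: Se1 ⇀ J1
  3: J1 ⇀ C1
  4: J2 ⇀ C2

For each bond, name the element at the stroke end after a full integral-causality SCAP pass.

β2 |J1  (Se1 fixes effort; stroke away)
β3 |J1  (C1: C, integral causality)
β0 |GY1  (J1: last free bond brings flow in)
β1 |GY1  (GY GY1: same side as bond 0)
β4 |J2  (J2 flow already set via bond 1)

#0 →GY1
#1 →GY1
#2 →J1
#3 →J1
#4 →J2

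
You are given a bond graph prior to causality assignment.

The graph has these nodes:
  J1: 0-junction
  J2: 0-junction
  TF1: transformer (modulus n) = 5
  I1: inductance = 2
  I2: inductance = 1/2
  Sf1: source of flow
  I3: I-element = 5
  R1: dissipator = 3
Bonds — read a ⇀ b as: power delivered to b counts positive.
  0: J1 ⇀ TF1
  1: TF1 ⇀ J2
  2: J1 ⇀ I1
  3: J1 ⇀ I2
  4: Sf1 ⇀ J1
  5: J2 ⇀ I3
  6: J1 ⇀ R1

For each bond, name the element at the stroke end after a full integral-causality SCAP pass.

bond 4 stroke→Sf1  (Sf1: flow source, stroke at near end)
bond 2 stroke→I1  (I1 outputs flow p/I1)
bond 3 stroke→I2  (I2 integral (f out))
bond 5 stroke→I3  (I3 outputs flow p/I3)
bond 1 stroke→J2  (only one effort-in slot at J2)
bond 0 stroke→TF1  (TF TF1: opposite of bond 1)
bond 6 stroke→J1  (closing 0-jn rule on J1)

bond 0 →TF1
bond 1 →J2
bond 2 →I1
bond 3 →I2
bond 4 →Sf1
bond 5 →I3
bond 6 →J1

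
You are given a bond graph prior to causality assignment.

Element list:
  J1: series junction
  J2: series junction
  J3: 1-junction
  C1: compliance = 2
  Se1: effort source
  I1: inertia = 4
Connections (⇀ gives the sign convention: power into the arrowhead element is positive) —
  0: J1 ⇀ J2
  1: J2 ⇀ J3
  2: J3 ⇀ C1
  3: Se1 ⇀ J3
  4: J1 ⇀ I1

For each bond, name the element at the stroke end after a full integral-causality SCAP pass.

bond 3 stroke at J3  (Se1 (Se) sets effort on bond)
bond 2 stroke at J3  (C1: C, integral causality)
bond 1 stroke at J2  (closing 1-jn rule on J3)
bond 0 stroke at J1  (J2 needs exactly one f-in)
bond 4 stroke at I1  (J1: last free bond brings flow in)

bond 0 stroke→J1
bond 1 stroke→J2
bond 2 stroke→J3
bond 3 stroke→J3
bond 4 stroke→I1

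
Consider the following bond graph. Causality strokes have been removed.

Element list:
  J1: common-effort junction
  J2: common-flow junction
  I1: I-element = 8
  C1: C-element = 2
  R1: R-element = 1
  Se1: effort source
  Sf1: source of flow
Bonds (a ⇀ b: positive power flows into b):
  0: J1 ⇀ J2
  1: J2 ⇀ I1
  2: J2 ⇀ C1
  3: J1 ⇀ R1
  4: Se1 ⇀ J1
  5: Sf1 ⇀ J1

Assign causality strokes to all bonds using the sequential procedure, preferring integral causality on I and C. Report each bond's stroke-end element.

b4 |J1  (source Se1 imposes e)
b5 |Sf1  (Sf1 (Sf) sets flow on bond)
b0 |J2  (J1 effort already set via bond 4)
b3 |R1  (J1 effort already set via bond 4)
b1 |I1  (I1 integral (f out))
b2 |J2  (common-f at J2 fixed by 1)

b0 →J2
b1 →I1
b2 →J2
b3 →R1
b4 →J1
b5 →Sf1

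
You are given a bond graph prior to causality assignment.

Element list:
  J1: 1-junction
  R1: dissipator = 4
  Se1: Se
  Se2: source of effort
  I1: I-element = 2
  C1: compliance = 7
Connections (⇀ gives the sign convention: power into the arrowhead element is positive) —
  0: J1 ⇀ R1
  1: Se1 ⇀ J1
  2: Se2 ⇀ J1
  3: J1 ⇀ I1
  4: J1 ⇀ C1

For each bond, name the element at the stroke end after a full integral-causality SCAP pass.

b0 stroke at J1
b1 stroke at J1
b2 stroke at J1
b3 stroke at I1
b4 stroke at J1

#1 →J1  (Se1 fixes effort; stroke away)
#2 →J1  (source Se2 imposes e)
#3 →I1  (I1 outputs flow p/I1)
#0 →J1  (1-jn J1 has f-setter on 3)
#4 →J1  (common-f at J1 fixed by 3)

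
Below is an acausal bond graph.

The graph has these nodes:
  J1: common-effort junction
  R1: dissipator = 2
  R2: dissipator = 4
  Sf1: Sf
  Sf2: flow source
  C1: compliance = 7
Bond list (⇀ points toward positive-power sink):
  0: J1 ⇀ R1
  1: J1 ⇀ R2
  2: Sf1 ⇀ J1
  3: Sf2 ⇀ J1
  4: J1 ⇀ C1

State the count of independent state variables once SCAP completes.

b2 stroke→Sf1  (Sf1 (Sf) sets flow on bond)
b3 stroke→Sf2  (Sf2: flow source, stroke at near end)
b4 stroke→J1  (C1 integral (e out))
b0 stroke→R1  (J1: bond 4 brought effort, rest push out)
b1 stroke→R2  (J1: bond 4 brought effort, rest push out)

1  (C1 all integral)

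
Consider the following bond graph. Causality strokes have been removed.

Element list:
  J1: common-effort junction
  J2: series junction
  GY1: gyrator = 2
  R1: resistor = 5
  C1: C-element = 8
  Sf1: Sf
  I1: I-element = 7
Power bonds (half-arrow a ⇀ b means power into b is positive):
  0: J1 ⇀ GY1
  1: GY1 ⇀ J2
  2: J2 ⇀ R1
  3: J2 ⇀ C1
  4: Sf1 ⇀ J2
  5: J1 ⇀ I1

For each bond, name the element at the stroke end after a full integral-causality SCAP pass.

b0 stroke at J1
b1 stroke at J2
b2 stroke at J2
b3 stroke at J2
b4 stroke at Sf1
b5 stroke at I1

β4 stroke at Sf1  (Sf1 (Sf) sets flow on bond)
β1 stroke at J2  (common-f at J2 fixed by 4)
β2 stroke at J2  (J2 flow already set via bond 4)
β3 stroke at J2  (J2: bond 4 brought flow, rest push out)
β0 stroke at J1  (through GY1, causality inverts; strokes same side of GY1)
β5 stroke at I1  (J1 effort already set via bond 0)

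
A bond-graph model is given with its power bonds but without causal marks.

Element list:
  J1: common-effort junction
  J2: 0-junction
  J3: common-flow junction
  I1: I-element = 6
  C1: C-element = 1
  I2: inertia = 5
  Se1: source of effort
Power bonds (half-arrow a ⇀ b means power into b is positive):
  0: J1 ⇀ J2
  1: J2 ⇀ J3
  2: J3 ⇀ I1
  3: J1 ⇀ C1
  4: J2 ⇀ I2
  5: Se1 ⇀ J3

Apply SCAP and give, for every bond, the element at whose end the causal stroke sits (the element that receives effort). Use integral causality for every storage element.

#0 |J2
#1 |J3
#2 |I1
#3 |J1
#4 |I2
#5 |J3

β5 stroke at J3  (Se1 (Se) sets effort on bond)
β2 stroke at I1  (prefer integral on I1)
β1 stroke at J3  (J3 flow already set via bond 2)
β3 stroke at J1  (prefer integral on C1)
β0 stroke at J2  (0-jn J1 has e-setter on 3)
β4 stroke at I2  (common-e at J2 fixed by 0)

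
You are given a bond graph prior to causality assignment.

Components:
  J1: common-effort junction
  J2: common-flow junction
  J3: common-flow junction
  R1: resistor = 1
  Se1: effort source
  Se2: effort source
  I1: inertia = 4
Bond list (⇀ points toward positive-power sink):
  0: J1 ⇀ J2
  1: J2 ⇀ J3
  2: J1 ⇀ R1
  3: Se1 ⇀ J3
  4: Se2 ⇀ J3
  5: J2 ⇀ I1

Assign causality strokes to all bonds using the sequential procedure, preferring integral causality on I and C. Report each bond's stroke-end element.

b3 →J3  (source Se1 imposes e)
b4 →J3  (Se2 fixes effort; stroke away)
b1 →J2  (only one flow-in slot at J3)
b5 →I1  (I1 outputs flow p/I1)
b0 →J2  (common-f at J2 fixed by 5)
b2 →J1  (J1 needs exactly one e-in)

#0 stroke at J2
#1 stroke at J2
#2 stroke at J1
#3 stroke at J3
#4 stroke at J3
#5 stroke at I1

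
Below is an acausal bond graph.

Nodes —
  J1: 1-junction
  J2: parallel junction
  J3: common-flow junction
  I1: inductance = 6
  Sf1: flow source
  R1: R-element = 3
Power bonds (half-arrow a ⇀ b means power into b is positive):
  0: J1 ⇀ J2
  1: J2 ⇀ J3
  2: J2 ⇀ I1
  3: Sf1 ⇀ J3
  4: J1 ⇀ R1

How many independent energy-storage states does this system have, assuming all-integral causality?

β3 stroke at Sf1  (Sf1: flow source, stroke at near end)
β1 stroke at J3  (J3: bond 3 brought flow, rest push out)
β2 stroke at I1  (I1 integral (f out))
β0 stroke at J2  (J2: last free bond brings effort in)
β4 stroke at J1  (1-jn J1 has f-setter on 0)

1  (I1 all integral)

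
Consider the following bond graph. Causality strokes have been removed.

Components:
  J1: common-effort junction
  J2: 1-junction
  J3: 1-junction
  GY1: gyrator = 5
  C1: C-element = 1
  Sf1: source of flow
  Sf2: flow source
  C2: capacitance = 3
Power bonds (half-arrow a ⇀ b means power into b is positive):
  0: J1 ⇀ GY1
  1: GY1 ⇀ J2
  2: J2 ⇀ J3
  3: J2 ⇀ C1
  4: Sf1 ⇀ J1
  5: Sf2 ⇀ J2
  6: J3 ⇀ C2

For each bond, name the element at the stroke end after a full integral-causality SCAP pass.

β0 |J1
β1 |J2
β2 |J2
β3 |J2
β4 |Sf1
β5 |Sf2
β6 |J3

b4 stroke at Sf1  (Sf1: flow source, stroke at near end)
b5 stroke at Sf2  (source Sf2 imposes f)
b0 stroke at J1  (J1 needs exactly one e-in)
b1 stroke at J2  (common-f at J2 fixed by 5)
b2 stroke at J2  (J2: bond 5 brought flow, rest push out)
b3 stroke at J2  (J2: bond 5 brought flow, rest push out)
b6 stroke at J3  (J3: bond 2 brought flow, rest push out)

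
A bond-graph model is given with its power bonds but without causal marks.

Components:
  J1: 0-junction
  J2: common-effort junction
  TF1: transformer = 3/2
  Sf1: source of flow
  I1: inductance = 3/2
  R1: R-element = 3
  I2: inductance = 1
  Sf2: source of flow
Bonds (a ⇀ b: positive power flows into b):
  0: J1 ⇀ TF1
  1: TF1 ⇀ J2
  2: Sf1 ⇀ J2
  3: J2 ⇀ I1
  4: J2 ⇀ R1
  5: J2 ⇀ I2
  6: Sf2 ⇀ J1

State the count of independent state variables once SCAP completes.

β2 stroke→Sf1  (Sf1 fixes flow; stroke at Sf1)
β6 stroke→Sf2  (Sf2: flow source, stroke at near end)
β0 stroke→J1  (closing 0-jn rule on J1)
β1 stroke→TF1  (TF1 one-in-one-out from 0)
β3 stroke→I1  (I1 integral (f out))
β5 stroke→I2  (prefer integral on I2)
β4 stroke→J2  (J2: last free bond brings effort in)

2  (I1, I2 all integral)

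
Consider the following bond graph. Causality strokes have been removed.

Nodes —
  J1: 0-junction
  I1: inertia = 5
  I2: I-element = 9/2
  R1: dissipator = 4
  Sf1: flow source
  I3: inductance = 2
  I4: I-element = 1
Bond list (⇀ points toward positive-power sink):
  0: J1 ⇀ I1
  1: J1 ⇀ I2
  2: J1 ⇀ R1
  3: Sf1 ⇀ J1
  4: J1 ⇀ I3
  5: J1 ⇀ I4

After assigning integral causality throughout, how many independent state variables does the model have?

4  (I1, I2, I3, I4 all integral)

b3 →Sf1  (Sf1 (Sf) sets flow on bond)
b0 →I1  (prefer integral on I1)
b1 →I2  (I2 outputs flow p/I2)
b4 →I3  (I3 integral (f out))
b5 →I4  (I4 integral (f out))
b2 →J1  (J1: last free bond brings effort in)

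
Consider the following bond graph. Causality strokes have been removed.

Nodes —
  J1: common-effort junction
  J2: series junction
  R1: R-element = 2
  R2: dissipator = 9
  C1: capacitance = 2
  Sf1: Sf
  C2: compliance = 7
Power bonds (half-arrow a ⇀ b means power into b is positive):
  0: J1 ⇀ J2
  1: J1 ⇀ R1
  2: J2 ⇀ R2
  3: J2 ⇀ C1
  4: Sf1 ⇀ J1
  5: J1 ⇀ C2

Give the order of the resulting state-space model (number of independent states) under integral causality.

2  (C1, C2 all integral)

b4 stroke at Sf1  (source Sf1 imposes f)
b3 stroke at J2  (prefer integral on C1)
b5 stroke at J1  (prefer integral on C2)
b0 stroke at J2  (J1: bond 5 brought effort, rest push out)
b1 stroke at R1  (common-e at J1 fixed by 5)
b2 stroke at R2  (closing 1-jn rule on J2)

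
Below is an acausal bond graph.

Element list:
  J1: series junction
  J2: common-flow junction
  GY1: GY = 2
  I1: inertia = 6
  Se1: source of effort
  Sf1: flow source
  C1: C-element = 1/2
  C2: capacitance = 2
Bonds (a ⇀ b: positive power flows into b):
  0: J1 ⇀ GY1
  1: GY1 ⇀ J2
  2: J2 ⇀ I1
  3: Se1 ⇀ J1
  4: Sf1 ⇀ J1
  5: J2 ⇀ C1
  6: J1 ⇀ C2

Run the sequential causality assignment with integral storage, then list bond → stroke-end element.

b0 stroke→J1
b1 stroke→J2
b2 stroke→I1
b3 stroke→J1
b4 stroke→Sf1
b5 stroke→J2
b6 stroke→J1

#3 |J1  (Se1 fixes effort; stroke away)
#4 |Sf1  (Sf1 (Sf) sets flow on bond)
#0 |J1  (J1: bond 4 brought flow, rest push out)
#6 |J1  (1-jn J1 has f-setter on 4)
#1 |J2  (GY1: gyrator matches bond 0)
#2 |I1  (prefer integral on I1)
#5 |J2  (1-jn J2 has f-setter on 2)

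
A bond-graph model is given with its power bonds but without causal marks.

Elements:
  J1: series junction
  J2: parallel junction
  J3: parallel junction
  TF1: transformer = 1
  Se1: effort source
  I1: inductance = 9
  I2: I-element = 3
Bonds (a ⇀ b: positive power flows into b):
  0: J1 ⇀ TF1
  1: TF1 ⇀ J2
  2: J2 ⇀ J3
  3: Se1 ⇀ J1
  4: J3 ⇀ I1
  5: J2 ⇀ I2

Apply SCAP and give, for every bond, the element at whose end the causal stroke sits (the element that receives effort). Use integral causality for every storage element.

β0 |TF1
β1 |J2
β2 |J3
β3 |J1
β4 |I1
β5 |I2

β3 stroke→J1  (Se1: effort source, stroke at far end)
β0 stroke→TF1  (J1 needs exactly one f-in)
β1 stroke→J2  (TF1: transformer flips bond 0)
β2 stroke→J3  (J2 effort already set via bond 1)
β5 stroke→I2  (J2: bond 1 brought effort, rest push out)
β4 stroke→I1  (J3: bond 2 brought effort, rest push out)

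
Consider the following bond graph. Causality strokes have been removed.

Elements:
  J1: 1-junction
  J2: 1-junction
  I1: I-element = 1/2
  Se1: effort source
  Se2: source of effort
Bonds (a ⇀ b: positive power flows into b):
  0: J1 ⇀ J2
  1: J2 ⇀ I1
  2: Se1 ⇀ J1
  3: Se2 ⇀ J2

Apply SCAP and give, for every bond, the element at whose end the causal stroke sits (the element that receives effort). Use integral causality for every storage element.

β2 →J1  (source Se1 imposes e)
β3 →J2  (Se2 (Se) sets effort on bond)
β0 →J2  (J1 needs exactly one f-in)
β1 →I1  (J2 needs exactly one f-in)

b0 |J2
b1 |I1
b2 |J1
b3 |J2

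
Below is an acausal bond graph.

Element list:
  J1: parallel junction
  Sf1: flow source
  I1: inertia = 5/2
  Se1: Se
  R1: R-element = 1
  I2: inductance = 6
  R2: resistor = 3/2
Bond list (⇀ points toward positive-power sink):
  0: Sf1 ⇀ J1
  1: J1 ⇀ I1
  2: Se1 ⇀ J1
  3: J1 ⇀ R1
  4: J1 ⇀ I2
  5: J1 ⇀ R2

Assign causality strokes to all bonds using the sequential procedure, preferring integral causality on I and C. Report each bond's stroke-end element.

bond 0 →Sf1  (Sf1 (Sf) sets flow on bond)
bond 2 →J1  (source Se1 imposes e)
bond 1 →I1  (J1 effort already set via bond 2)
bond 3 →R1  (J1: bond 2 brought effort, rest push out)
bond 4 →I2  (0-jn J1 has e-setter on 2)
bond 5 →R2  (0-jn J1 has e-setter on 2)

#0 →Sf1
#1 →I1
#2 →J1
#3 →R1
#4 →I2
#5 →R2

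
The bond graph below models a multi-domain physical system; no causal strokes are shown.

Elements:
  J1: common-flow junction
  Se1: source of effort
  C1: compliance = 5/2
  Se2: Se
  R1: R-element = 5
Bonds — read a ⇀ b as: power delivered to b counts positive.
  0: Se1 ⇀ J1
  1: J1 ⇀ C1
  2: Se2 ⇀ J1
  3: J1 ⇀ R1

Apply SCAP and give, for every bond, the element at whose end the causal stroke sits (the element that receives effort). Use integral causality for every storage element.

β0 stroke at J1  (Se1: effort source, stroke at far end)
β2 stroke at J1  (Se2: effort source, stroke at far end)
β1 stroke at J1  (C1: C, integral causality)
β3 stroke at R1  (closing 1-jn rule on J1)

#0 →J1
#1 →J1
#2 →J1
#3 →R1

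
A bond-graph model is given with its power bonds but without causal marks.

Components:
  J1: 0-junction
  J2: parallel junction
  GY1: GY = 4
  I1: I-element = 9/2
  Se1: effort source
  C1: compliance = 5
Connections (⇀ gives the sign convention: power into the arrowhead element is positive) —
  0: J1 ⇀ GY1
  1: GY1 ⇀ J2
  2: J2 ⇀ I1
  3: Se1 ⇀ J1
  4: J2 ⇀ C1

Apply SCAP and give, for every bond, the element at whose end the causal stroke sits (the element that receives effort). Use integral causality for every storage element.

β0 |GY1
β1 |GY1
β2 |I1
β3 |J1
β4 |J2

bond 3 stroke at J1  (Se1 (Se) sets effort on bond)
bond 0 stroke at GY1  (common-e at J1 fixed by 3)
bond 1 stroke at GY1  (through GY1, causality inverts; strokes same side of GY1)
bond 2 stroke at I1  (I1: I, integral causality)
bond 4 stroke at J2  (J2 needs exactly one e-in)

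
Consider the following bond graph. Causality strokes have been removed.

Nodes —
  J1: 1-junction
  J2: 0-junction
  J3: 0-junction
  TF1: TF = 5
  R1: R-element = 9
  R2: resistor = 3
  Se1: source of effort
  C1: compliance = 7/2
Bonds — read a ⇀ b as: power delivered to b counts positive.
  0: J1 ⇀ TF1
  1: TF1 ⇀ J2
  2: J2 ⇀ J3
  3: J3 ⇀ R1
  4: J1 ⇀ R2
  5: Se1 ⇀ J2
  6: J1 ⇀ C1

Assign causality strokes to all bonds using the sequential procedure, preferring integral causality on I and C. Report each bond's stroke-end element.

bond 0 stroke at J1
bond 1 stroke at TF1
bond 2 stroke at J3
bond 3 stroke at R1
bond 4 stroke at R2
bond 5 stroke at J2
bond 6 stroke at J1

#5 stroke at J2  (Se1 fixes effort; stroke away)
#1 stroke at TF1  (J2 effort already set via bond 5)
#2 stroke at J3  (J2 effort already set via bond 5)
#3 stroke at R1  (0-jn J3 has e-setter on 2)
#0 stroke at J1  (through TF1, causality passes straight; one stroke at TF1)
#6 stroke at J1  (C1: C, integral causality)
#4 stroke at R2  (closing 1-jn rule on J1)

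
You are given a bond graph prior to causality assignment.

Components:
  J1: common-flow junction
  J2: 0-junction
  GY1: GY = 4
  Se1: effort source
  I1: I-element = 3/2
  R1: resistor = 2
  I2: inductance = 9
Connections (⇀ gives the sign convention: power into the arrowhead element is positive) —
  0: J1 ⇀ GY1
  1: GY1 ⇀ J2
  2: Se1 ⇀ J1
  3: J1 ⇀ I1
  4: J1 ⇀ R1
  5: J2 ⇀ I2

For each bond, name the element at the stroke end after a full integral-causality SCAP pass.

β2 →J1  (Se1: effort source, stroke at far end)
β3 →I1  (prefer integral on I1)
β0 →J1  (J1 flow already set via bond 3)
β4 →J1  (common-f at J1 fixed by 3)
β1 →J2  (through GY1, causality inverts; strokes same side of GY1)
β5 →I2  (J2 effort already set via bond 1)

b0 stroke→J1
b1 stroke→J2
b2 stroke→J1
b3 stroke→I1
b4 stroke→J1
b5 stroke→I2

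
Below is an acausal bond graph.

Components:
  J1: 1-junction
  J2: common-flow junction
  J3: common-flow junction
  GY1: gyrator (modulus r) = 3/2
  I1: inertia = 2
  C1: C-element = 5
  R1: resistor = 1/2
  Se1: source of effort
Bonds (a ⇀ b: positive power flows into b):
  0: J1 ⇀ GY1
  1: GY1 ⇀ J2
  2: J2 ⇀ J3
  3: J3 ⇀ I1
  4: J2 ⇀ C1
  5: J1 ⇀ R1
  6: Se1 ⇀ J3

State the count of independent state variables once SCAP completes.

2  (C1, I1 all integral)

bond 6 →J3  (Se1: effort source, stroke at far end)
bond 3 →I1  (I1 integral (f out))
bond 2 →J3  (J3 flow already set via bond 3)
bond 1 →J2  (common-f at J2 fixed by 2)
bond 4 →J2  (J2 flow already set via bond 2)
bond 0 →J1  (GY1: gyrator matches bond 1)
bond 5 →R1  (J1 needs exactly one f-in)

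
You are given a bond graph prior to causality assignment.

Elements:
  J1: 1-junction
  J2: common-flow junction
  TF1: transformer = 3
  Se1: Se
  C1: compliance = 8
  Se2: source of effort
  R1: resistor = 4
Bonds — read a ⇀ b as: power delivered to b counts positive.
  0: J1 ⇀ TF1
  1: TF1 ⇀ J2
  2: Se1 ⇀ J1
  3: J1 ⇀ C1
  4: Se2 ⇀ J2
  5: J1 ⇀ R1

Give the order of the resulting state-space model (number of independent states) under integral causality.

1  (C1 all integral)

β2 |J1  (Se1 fixes effort; stroke away)
β4 |J2  (Se2 fixes effort; stroke away)
β1 |TF1  (J2: last free bond brings flow in)
β0 |J1  (TF1 one-in-one-out from 1)
β3 |J1  (prefer integral on C1)
β5 |R1  (only one flow-in slot at J1)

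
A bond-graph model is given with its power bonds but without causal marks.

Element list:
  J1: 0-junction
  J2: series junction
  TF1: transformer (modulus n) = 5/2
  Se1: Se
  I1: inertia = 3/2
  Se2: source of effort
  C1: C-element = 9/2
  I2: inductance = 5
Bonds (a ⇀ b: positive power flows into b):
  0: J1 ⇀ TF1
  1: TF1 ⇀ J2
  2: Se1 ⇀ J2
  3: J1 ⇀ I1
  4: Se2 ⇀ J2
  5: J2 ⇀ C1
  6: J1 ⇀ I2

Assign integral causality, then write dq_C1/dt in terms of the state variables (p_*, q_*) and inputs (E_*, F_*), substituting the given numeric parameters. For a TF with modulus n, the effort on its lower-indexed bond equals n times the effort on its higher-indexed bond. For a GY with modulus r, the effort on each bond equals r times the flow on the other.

bond 2 →J2  (Se1 fixes effort; stroke away)
bond 4 →J2  (source Se2 imposes e)
bond 3 →I1  (I1: I, integral causality)
bond 5 →J2  (C1 outputs effort q/C1)
bond 1 →TF1  (closing 1-jn rule on J2)
bond 0 →J1  (through TF1, causality passes straight; one stroke at TF1)
bond 6 →I2  (0-jn J1 has e-setter on 0)

dq_C1/dt = -5*p_I1/3 - p_I2/2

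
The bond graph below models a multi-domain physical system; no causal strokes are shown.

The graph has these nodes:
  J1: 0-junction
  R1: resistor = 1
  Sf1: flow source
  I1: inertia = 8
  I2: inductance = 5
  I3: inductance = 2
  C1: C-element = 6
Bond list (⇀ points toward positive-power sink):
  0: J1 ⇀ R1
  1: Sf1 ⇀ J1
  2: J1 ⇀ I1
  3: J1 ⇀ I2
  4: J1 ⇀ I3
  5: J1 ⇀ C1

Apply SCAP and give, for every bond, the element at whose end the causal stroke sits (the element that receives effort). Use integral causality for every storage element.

b1 stroke→Sf1  (Sf1 (Sf) sets flow on bond)
b2 stroke→I1  (I1 integral (f out))
b3 stroke→I2  (I2: I, integral causality)
b4 stroke→I3  (I3: I, integral causality)
b5 stroke→J1  (C1: C, integral causality)
b0 stroke→R1  (J1: bond 5 brought effort, rest push out)

bond 0 stroke→R1
bond 1 stroke→Sf1
bond 2 stroke→I1
bond 3 stroke→I2
bond 4 stroke→I3
bond 5 stroke→J1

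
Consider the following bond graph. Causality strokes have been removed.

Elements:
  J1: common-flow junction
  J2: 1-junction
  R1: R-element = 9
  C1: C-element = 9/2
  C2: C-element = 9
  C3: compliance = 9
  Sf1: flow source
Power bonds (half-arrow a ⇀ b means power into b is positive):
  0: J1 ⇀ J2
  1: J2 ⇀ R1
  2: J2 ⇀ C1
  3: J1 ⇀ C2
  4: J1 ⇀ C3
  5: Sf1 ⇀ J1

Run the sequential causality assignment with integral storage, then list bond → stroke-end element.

b0 stroke at J1
b1 stroke at J2
b2 stroke at J2
b3 stroke at J1
b4 stroke at J1
b5 stroke at Sf1

β5 stroke→Sf1  (source Sf1 imposes f)
β0 stroke→J1  (common-f at J1 fixed by 5)
β3 stroke→J1  (common-f at J1 fixed by 5)
β4 stroke→J1  (common-f at J1 fixed by 5)
β1 stroke→J2  (common-f at J2 fixed by 0)
β2 stroke→J2  (1-jn J2 has f-setter on 0)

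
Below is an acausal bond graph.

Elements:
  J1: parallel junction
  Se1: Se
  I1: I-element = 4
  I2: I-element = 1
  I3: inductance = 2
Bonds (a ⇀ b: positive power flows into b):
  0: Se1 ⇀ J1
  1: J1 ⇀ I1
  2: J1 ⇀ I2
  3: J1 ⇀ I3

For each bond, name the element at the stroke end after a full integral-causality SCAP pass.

bond 0 stroke at J1  (Se1: effort source, stroke at far end)
bond 1 stroke at I1  (J1 effort already set via bond 0)
bond 2 stroke at I2  (J1: bond 0 brought effort, rest push out)
bond 3 stroke at I3  (common-e at J1 fixed by 0)

β0 stroke→J1
β1 stroke→I1
β2 stroke→I2
β3 stroke→I3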